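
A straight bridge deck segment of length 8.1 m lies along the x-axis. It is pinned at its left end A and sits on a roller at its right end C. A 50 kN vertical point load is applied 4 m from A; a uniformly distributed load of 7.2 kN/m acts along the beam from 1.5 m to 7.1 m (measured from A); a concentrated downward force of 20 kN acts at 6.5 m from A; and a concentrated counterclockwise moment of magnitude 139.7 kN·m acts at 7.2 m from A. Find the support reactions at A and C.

A_x = 0, A_y = 65.42 kN, C_y = 44.90 kN

Resultant of the distributed load: 7.2 × 5.6 = 40.32 kN at 4.3 m from A.
ΣM about A: C_y·8.1 − 50·4 − (7.2·5.6)·4.3 − 20·6.5 + 139.7 = 0 → C_y = 363.676/8.1 = 44.8983 ≈ 44.90 kN.
ΣF_y = 0: A_y + 44.8983 − 50 − 7.2·5.6 − 20 = 0 → A_y = 65.42 kN.
ΣF_x = 0: no horizontal applied forces, so A_x = 0.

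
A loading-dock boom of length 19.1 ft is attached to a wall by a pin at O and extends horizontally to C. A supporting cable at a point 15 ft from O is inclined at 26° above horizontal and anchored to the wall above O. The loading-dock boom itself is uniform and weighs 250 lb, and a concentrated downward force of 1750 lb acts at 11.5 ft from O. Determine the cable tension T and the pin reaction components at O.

ΣM about O: T·sin26°·15 − 250·9.55 − 1750·11.5 = 0 → T = 22512.5/(15·0.438371) = 3423.66 ≈ 3424 lb.
ΣF_x = 0: O_x − T·cos26° = 0 → O_x = 3423.66 × 0.898794 = 3077 lb.
ΣF_y = 0: O_y + T·sin26° − 250 − 1750 = 0 → O_y = 2000 − 3423.66 × 0.438371 = 499.2 lb.

T = 3424 lb, O_x = 3077 lb, O_y = 499.2 lb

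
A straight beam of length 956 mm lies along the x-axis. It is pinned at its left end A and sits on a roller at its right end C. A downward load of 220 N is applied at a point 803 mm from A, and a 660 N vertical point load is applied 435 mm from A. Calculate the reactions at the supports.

A_x = 0, A_y = 394.9 N, C_y = 485.1 N

Moments about A: C_y·956 − 220·803 − 660·435 = 0 → C_y = 463760/956 = 485.105 ≈ 485.1 N.
ΣF_y = 0: A_y + 485.105 − 220 − 660 = 0 → A_y = 394.9 N.
ΣF_x = 0: no horizontal applied forces, so A_x = 0.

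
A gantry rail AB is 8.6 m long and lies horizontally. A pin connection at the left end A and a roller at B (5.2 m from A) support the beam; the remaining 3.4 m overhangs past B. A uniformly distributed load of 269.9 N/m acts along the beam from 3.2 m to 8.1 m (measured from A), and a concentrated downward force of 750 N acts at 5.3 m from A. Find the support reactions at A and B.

A_x = 0, A_y = -128.9 N, B_y = 2201 N

Resultant of the distributed load: 269.9 × 4.9 = 1322.51 N at 5.65 m from A.
Moments about A: B_y·5.2 − (269.9·4.9)·5.65 − 750·5.3 = 0 → B_y = 11447.1815/5.2 = 2201.38 ≈ 2201 N.
ΣF_y = 0: A_y + 2201.38 − 269.9·4.9 − 750 = 0 → A_y = -128.9 N.
ΣF_x = 0: no horizontal applied forces, so A_x = 0.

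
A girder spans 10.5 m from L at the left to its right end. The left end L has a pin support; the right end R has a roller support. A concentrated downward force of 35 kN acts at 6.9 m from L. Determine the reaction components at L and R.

L_x = 0, L_y = 12.00 kN, R_y = 23.00 kN

ΣM about L: R_y·10.5 − 35·6.9 = 0 → R_y = 241.5/10.5 = 23.00 kN.
ΣF_y = 0: L_y + 23 − 35 = 0 → L_y = 12.00 kN.
ΣF_x = 0: no horizontal applied forces, so L_x = 0.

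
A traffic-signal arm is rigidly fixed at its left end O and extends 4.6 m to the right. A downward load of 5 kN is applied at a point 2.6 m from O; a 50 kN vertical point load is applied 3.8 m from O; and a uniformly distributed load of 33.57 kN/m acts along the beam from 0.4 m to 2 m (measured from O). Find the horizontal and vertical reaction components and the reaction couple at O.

O_x = 0, O_y = 108.7 kN, M_O = 267.5 kN·m

Resultant of the distributed load: 33.57 × 1.6 = 53.712 kN at 1.2 m from O.
ΣF_x = 0: O_x = 0.
ΣF_y = 0: O_y − 5 − 50 − 33.57·1.6 = 0 → O_y = 108.7 kN.
ΣM about O: M_O − 5·2.6 − 50·3.8 − (33.57·1.6)·1.2 = 0 → M_O = 267.5 kN·m.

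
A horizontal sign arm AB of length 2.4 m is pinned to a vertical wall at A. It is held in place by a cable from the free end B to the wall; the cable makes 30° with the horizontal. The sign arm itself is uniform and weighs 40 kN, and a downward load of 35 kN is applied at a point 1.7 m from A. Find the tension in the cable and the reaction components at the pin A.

ΣM about A: T·sin30°·2.4 − 40·1.2 − 35·1.7 = 0 → T = 107.5/(2.4·0.5) = 89.5833 ≈ 89.58 kN.
ΣF_x = 0: A_x − T·cos30° = 0 → A_x = 89.5833 × 0.866025 = 77.58 kN.
ΣF_y = 0: A_y + T·sin30° − 40 − 35 = 0 → A_y = 75 − 89.5833 × 0.5 = 30.21 kN.

T = 89.58 kN, A_x = 77.58 kN, A_y = 30.21 kN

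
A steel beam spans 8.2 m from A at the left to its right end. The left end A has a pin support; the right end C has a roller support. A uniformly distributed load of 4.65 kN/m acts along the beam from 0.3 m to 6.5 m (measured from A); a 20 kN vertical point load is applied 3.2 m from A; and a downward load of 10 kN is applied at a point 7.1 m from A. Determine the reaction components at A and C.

Resultant of the distributed load: 4.65 × 6.2 = 28.83 kN at 3.4 m from A.
ΣM about A: C_y·8.2 − (4.65·6.2)·3.4 − 20·3.2 − 10·7.1 = 0 → C_y = 233.022/8.2 = 28.4173 ≈ 28.42 kN.
ΣF_y = 0: A_y + 28.4173 − 4.65·6.2 − 20 − 10 = 0 → A_y = 30.41 kN.
ΣF_x = 0: no horizontal applied forces, so A_x = 0.

A_x = 0, A_y = 30.41 kN, C_y = 28.42 kN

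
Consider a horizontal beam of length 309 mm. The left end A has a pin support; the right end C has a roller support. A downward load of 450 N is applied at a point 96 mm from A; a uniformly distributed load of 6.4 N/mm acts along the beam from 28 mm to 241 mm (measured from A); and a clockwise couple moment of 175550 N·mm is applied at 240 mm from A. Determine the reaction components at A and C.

Resultant of the distributed load: 6.4 × 213 = 1363.2 N at 134.5 mm from A.
Taking moments about A: C_y·309 − 450·96 − (6.4·213)·134.5 − 175550 = 0 → C_y = 402100.4/309 = 1301.3 ≈ 1301 N.
ΣF_y = 0: A_y + 1301.3 − 450 − 6.4·213 = 0 → A_y = 511.9 N.
ΣF_x = 0: no horizontal applied forces, so A_x = 0.

A_x = 0, A_y = 511.9 N, C_y = 1301 N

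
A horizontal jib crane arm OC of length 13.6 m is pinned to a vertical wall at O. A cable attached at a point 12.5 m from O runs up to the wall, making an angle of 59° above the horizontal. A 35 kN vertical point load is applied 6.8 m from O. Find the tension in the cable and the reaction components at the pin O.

T = 22.21 kN, O_x = 11.44 kN, O_y = 15.96 kN

ΣM about O: T·sin59°·12.5 − 35·6.8 = 0 → T = 238/(12.5·0.857167) = 22.2127 ≈ 22.21 kN.
ΣF_x = 0: O_x − T·cos59° = 0 → O_x = 22.2127 × 0.515038 = 11.44 kN.
ΣF_y = 0: O_y + T·sin59° − 35 = 0 → O_y = 35 − 22.2127 × 0.857167 = 15.96 kN.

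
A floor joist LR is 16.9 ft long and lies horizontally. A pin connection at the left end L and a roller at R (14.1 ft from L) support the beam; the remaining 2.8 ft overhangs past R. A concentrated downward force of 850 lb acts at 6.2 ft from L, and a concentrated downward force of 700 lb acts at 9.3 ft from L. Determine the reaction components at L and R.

ΣM about L: R_y·14.1 − 850·6.2 − 700·9.3 = 0 → R_y = 11780/14.1 = 835.461 ≈ 835.5 lb.
ΣF_y = 0: L_y + 835.461 − 850 − 700 = 0 → L_y = 714.5 lb.
ΣF_x = 0: no horizontal applied forces, so L_x = 0.

L_x = 0, L_y = 714.5 lb, R_y = 835.5 lb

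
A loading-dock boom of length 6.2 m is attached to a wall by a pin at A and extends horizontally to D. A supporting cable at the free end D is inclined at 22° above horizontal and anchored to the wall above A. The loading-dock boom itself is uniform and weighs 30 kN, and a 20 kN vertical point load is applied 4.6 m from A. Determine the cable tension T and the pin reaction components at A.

ΣM about A: T·sin22°·6.2 − 30·3.1 − 20·4.6 = 0 → T = 185/(6.2·0.374607) = 79.6534 ≈ 79.65 kN.
ΣF_x = 0: A_x − T·cos22° = 0 → A_x = 79.6534 × 0.927184 = 73.85 kN.
ΣF_y = 0: A_y + T·sin22° − 30 − 20 = 0 → A_y = 50 − 79.6534 × 0.374607 = 20.16 kN.

T = 79.65 kN, A_x = 73.85 kN, A_y = 20.16 kN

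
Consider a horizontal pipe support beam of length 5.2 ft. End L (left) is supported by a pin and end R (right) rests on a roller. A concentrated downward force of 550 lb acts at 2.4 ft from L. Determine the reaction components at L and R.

ΣM about L: R_y·5.2 − 550·2.4 = 0 → R_y = 1320/5.2 = 253.846 ≈ 253.8 lb.
ΣF_y = 0: L_y + 253.846 − 550 = 0 → L_y = 296.2 lb.
ΣF_x = 0: no horizontal applied forces, so L_x = 0.

L_x = 0, L_y = 296.2 lb, R_y = 253.8 lb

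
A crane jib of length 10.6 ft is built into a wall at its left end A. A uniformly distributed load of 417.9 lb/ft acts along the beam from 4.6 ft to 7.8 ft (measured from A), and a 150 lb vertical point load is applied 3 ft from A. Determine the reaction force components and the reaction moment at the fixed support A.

Resultant of the distributed load: 417.9 × 3.2 = 1337.28 lb at 6.2 ft from A.
ΣF_x = 0: A_x = 0.
ΣF_y = 0: A_y − 417.9·3.2 − 150 = 0 → A_y = 1487 lb.
ΣM about A: M_A − (417.9·3.2)·6.2 − 150·3 = 0 → M_A = 8741 lb·ft.

A_x = 0, A_y = 1487 lb, M_A = 8741 lb·ft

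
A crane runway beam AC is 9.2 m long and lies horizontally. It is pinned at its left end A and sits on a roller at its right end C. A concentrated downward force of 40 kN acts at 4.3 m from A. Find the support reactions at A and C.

ΣM about A: C_y·9.2 − 40·4.3 = 0 → C_y = 172/9.2 = 18.6957 ≈ 18.70 kN.
ΣF_y = 0: A_y + 18.6957 − 40 = 0 → A_y = 21.30 kN.
ΣF_x = 0: no horizontal applied forces, so A_x = 0.

A_x = 0, A_y = 21.30 kN, C_y = 18.70 kN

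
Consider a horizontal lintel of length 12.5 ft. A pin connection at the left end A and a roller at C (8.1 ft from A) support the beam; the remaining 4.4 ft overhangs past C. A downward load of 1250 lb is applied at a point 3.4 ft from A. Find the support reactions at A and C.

A_x = 0, A_y = 725.3 lb, C_y = 524.7 lb

Taking moments about A: C_y·8.1 − 1250·3.4 = 0 → C_y = 4250/8.1 = 524.691 ≈ 524.7 lb.
ΣF_y = 0: A_y + 524.691 − 1250 = 0 → A_y = 725.3 lb.
ΣF_x = 0: no horizontal applied forces, so A_x = 0.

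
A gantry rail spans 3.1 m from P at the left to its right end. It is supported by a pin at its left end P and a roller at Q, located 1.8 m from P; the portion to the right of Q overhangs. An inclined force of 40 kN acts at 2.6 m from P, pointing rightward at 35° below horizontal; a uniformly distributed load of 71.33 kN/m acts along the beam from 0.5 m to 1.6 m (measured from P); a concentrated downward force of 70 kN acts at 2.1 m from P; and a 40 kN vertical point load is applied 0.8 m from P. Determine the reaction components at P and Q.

P_x = -32.77 kN, P_y = 33.05 kN, Q_y = 178.4 kN

Resultant of the distributed load: 71.33 × 1.1 = 78.463 kN at 1.05 m from P.
Moments about P: Q_y·1.8 − 40·sin35°·2.6 − (71.33·1.1)·1.05 − 70·2.1 − 40·0.8 = 0 → Q_y = 321.038/1.8 = 178.354 ≈ 178.4 kN.
ΣF_y = 0: P_y + 178.354 − 40·sin35° − 71.33·1.1 − 70 − 40 = 0 → P_y = 33.05 kN.
ΣF_x = 0: P_x + 40·cos35° = 0 → P_x = -32.77 kN.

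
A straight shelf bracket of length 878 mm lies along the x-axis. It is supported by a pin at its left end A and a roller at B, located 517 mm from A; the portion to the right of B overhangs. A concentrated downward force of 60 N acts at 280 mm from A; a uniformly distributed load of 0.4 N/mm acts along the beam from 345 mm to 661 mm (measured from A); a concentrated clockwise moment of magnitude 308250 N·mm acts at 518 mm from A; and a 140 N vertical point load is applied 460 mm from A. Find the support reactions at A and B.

Resultant of the distributed load: 0.4 × 316 = 126.4 N at 503 mm from A.
Taking moments about A: B_y·517 − 60·280 − (0.4·316)·503 − 308250 − 140·460 = 0 → B_y = 453029.2/517 = 876.265 ≈ 876.3 N.
ΣF_y = 0: A_y + 876.265 − 60 − 0.4·316 − 140 = 0 → A_y = -549.9 N.
ΣF_x = 0: no horizontal applied forces, so A_x = 0.

A_x = 0, A_y = -549.9 N, B_y = 876.3 N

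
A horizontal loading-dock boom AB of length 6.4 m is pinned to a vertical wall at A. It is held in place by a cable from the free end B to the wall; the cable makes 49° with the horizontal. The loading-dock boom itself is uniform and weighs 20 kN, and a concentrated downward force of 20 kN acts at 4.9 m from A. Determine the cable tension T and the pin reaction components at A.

T = 33.54 kN, A_x = 22.00 kN, A_y = 14.69 kN

ΣM about A: T·sin49°·6.4 − 20·3.2 − 20·4.9 = 0 → T = 162/(6.4·0.75471) = 33.5394 ≈ 33.54 kN.
ΣF_x = 0: A_x − T·cos49° = 0 → A_x = 33.5394 × 0.656059 = 22.00 kN.
ΣF_y = 0: A_y + T·sin49° − 20 − 20 = 0 → A_y = 40 − 33.5394 × 0.75471 = 14.69 kN.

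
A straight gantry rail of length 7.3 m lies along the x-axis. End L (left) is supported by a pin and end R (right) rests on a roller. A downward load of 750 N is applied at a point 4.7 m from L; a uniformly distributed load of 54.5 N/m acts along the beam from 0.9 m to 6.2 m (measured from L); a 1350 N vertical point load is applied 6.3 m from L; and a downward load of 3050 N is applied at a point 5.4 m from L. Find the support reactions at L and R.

L_x = 0, L_y = 1394 N, R_y = 4045 N

Resultant of the distributed load: 54.5 × 5.3 = 288.85 N at 3.55 m from L.
Taking moments about L: R_y·7.3 − 750·4.7 − (54.5·5.3)·3.55 − 1350·6.3 − 3050·5.4 = 0 → R_y = 29525.4175/7.3 = 4044.58 ≈ 4045 N.
ΣF_y = 0: L_y + 4044.58 − 750 − 54.5·5.3 − 1350 − 3050 = 0 → L_y = 1394 N.
ΣF_x = 0: no horizontal applied forces, so L_x = 0.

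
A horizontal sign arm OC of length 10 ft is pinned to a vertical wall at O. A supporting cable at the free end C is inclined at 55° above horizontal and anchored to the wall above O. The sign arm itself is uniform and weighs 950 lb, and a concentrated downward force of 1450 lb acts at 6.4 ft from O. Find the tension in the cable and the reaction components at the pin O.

ΣM about O: T·sin55°·10 − 950·5 − 1450·6.4 = 0 → T = 14030/(10·0.819152) = 1712.75 ≈ 1713 lb.
ΣF_x = 0: O_x − T·cos55° = 0 → O_x = 1712.75 × 0.573576 = 982.4 lb.
ΣF_y = 0: O_y + T·sin55° − 950 − 1450 = 0 → O_y = 2400 − 1712.75 × 0.819152 = 997.0 lb.

T = 1713 lb, O_x = 982.4 lb, O_y = 997.0 lb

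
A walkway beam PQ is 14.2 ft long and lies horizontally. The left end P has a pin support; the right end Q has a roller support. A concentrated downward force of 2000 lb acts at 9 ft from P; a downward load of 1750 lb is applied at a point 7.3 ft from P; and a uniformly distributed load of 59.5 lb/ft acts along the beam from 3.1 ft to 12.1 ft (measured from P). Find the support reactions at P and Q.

P_x = 0, P_y = 1832 lb, Q_y = 2454 lb

Resultant of the distributed load: 59.5 × 9 = 535.5 lb at 7.6 ft from P.
Moments about P: Q_y·14.2 − 2000·9 − 1750·7.3 − (59.5·9)·7.6 = 0 → Q_y = 34844.8/14.2 = 2453.86 ≈ 2454 lb.
ΣF_y = 0: P_y + 2453.86 − 2000 − 1750 − 59.5·9 = 0 → P_y = 1832 lb.
ΣF_x = 0: no horizontal applied forces, so P_x = 0.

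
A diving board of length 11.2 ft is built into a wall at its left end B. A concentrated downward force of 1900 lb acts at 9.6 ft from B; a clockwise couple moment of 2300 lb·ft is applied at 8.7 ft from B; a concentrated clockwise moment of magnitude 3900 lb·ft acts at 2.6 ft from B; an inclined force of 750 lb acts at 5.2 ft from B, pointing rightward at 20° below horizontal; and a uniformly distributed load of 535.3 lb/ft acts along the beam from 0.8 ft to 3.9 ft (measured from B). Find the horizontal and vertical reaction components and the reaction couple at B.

B_x = -704.8 lb, B_y = 3816 lb, M_B = 29670 lb·ft

Resultant of the distributed load: 535.3 × 3.1 = 1659.43 lb at 2.35 ft from B.
ΣF_x = 0: B_x + 750·cos20° = 0 → B_x = -704.8 lb.
ΣF_y = 0: B_y − 1900 − 750·sin20° − 535.3·3.1 = 0 → B_y = 3816 lb.
ΣM about B: M_B − 1900·9.6 − 2300 − 3900 − 750·sin20°·5.2 − (535.3·3.1)·2.35 = 0 → M_B = 29670 lb·ft.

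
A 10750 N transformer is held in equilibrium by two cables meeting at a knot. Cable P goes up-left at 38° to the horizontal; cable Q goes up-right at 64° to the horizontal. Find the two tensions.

ΣF_x = 0: −T_P·cos38° + T_Q·cos64° = 0 → T_Q = 1.79759·T_P.
ΣF_y = 0: T_P·sin38° + T_Q·sin64° = 10750.
Substitute: T_P·(0.615661 + 1.79759·0.898794) = 10750 → T_P = 4817.77 ≈ 4818 N.
Then T_Q = 1.79759 × 4817.77 = 8660 N.

T_P = 4818 N, T_Q = 8660 N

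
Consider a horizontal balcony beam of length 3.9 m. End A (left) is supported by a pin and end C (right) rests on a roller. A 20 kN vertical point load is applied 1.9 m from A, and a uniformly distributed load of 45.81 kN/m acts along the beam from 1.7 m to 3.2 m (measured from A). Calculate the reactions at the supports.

A_x = 0, A_y = 35.80 kN, C_y = 52.91 kN

Resultant of the distributed load: 45.81 × 1.5 = 68.715 kN at 2.45 m from A.
ΣM about A: C_y·3.9 − 20·1.9 − (45.81·1.5)·2.45 = 0 → C_y = 206.35175/3.9 = 52.9107 ≈ 52.91 kN.
ΣF_y = 0: A_y + 52.9107 − 20 − 45.81·1.5 = 0 → A_y = 35.80 kN.
ΣF_x = 0: no horizontal applied forces, so A_x = 0.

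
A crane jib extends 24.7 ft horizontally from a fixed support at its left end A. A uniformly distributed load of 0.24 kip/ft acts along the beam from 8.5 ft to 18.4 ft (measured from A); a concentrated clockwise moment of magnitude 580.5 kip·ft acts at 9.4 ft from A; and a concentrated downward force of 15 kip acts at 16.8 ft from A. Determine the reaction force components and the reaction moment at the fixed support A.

Resultant of the distributed load: 0.24 × 9.9 = 2.376 kip at 13.45 ft from A.
ΣF_x = 0: A_x = 0.
ΣF_y = 0: A_y − 0.24·9.9 − 15 = 0 → A_y = 17.38 kip.
ΣM about A: M_A − (0.24·9.9)·13.45 − 580.5 − 15·16.8 = 0 → M_A = 864.5 kip·ft.

A_x = 0, A_y = 17.38 kip, M_A = 864.5 kip·ft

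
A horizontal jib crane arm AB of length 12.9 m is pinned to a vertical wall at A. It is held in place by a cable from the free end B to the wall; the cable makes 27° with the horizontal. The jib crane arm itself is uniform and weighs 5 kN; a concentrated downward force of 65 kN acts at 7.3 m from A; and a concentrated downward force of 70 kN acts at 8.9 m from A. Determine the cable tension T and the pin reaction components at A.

T = 192.9 kN, A_x = 171.9 kN, A_y = 52.42 kN

ΣM about A: T·sin27°·12.9 − 5·6.45 − 65·7.3 − 70·8.9 = 0 → T = 1129.75/(12.9·0.45399) = 192.906 ≈ 192.9 kN.
ΣF_x = 0: A_x − T·cos27° = 0 → A_x = 192.906 × 0.891007 = 171.9 kN.
ΣF_y = 0: A_y + T·sin27° − 5 − 65 − 70 = 0 → A_y = 140 − 192.906 × 0.45399 = 52.42 kN.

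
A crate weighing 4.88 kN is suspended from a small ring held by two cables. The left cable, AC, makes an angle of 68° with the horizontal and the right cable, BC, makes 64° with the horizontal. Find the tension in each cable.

T_AC = 2.879 kN, T_BC = 2.460 kN

ΣF_x = 0: −T_AC·cos68° + T_BC·cos64° = 0 → T_BC = 0.854542·T_AC.
ΣF_y = 0: T_AC·sin68° + T_BC·sin64° = 4.88.
Substitute: T_AC·(0.927184 + 0.854542·0.898794) = 4.88 → T_AC = 2.87865 ≈ 2.879 kN.
Then T_BC = 0.854542 × 2.87865 = 2.460 kN.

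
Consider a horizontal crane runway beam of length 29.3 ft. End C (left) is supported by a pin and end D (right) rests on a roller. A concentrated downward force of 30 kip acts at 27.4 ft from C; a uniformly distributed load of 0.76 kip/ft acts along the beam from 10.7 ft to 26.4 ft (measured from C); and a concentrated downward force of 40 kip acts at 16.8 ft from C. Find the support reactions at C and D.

Resultant of the distributed load: 0.76 × 15.7 = 11.932 kip at 18.55 ft from C.
ΣM about C: D_y·29.3 − 30·27.4 − (0.76·15.7)·18.55 − 40·16.8 = 0 → D_y = 1715.3386/29.3 = 58.544 ≈ 58.54 kip.
ΣF_y = 0: C_y + 58.544 − 30 − 0.76·15.7 − 40 = 0 → C_y = 23.39 kip.
ΣF_x = 0: no horizontal applied forces, so C_x = 0.

C_x = 0, C_y = 23.39 kip, D_y = 58.54 kip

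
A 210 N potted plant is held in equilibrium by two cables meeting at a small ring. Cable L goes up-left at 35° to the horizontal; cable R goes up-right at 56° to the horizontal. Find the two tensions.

ΣF_x = 0: −T_L·cos35° + T_R·cos56° = 0 → T_R = 1.46488·T_L.
ΣF_y = 0: T_L·sin35° + T_R·sin56° = 210.
Substitute: T_L·(0.573576 + 1.46488·0.829038) = 210 → T_L = 117.449 ≈ 117.4 N.
Then T_R = 1.46488 × 117.449 = 172.0 N.

T_L = 117.4 N, T_R = 172.0 N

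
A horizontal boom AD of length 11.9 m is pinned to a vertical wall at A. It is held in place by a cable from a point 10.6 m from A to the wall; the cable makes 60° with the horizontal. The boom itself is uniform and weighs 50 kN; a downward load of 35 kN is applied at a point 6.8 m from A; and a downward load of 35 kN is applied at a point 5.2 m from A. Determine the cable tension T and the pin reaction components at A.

ΣM about A: T·sin60°·10.6 − 50·5.95 − 35·6.8 − 35·5.2 = 0 → T = 717.5/(10.6·0.866025) = 78.1602 ≈ 78.16 kN.
ΣF_x = 0: A_x − T·cos60° = 0 → A_x = 78.1602 × 0.5 = 39.08 kN.
ΣF_y = 0: A_y + T·sin60° − 50 − 35 − 35 = 0 → A_y = 120 − 78.1602 × 0.866025 = 52.31 kN.

T = 78.16 kN, A_x = 39.08 kN, A_y = 52.31 kN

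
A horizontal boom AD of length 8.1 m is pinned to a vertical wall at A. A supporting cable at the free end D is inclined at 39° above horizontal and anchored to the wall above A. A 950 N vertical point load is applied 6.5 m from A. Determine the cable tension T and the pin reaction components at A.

ΣM about A: T·sin39°·8.1 − 950·6.5 = 0 → T = 6175/(8.1·0.62932) = 1211.38 ≈ 1211 N.
ΣF_x = 0: A_x − T·cos39° = 0 → A_x = 1211.38 × 0.777146 = 941.4 N.
ΣF_y = 0: A_y + T·sin39° − 950 = 0 → A_y = 950 − 1211.38 × 0.62932 = 187.7 N.

T = 1211 N, A_x = 941.4 N, A_y = 187.7 N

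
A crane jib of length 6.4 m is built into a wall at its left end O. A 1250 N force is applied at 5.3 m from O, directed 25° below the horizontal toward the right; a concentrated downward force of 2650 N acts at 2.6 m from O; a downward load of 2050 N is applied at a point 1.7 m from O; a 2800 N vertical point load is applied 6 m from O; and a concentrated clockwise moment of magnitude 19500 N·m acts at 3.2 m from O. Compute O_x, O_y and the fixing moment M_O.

O_x = -1133 N, O_y = 8028 N, M_O = 49470 N·m

ΣF_x = 0: O_x + 1250·cos25° = 0 → O_x = -1133 N.
ΣF_y = 0: O_y − 1250·sin25° − 2650 − 2050 − 2800 = 0 → O_y = 8028 N.
ΣM about O: M_O − 1250·sin25°·5.3 − 2650·2.6 − 2050·1.7 − 2800·6 − 19500 = 0 → M_O = 49470 N·m.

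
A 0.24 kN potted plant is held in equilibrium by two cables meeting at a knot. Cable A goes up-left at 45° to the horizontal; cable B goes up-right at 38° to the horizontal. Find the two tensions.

T_A = 0.1905 kN, T_B = 0.1710 kN

ΣF_x = 0: −T_A·cos45° + T_B·cos38° = 0 → T_B = 0.897331·T_A.
ΣF_y = 0: T_A·sin45° + T_B·sin38° = 0.24.
Substitute: T_A·(0.707107 + 0.897331·0.615661) = 0.24 → T_A = 0.190543 ≈ 0.1905 kN.
Then T_B = 0.897331 × 0.190543 = 0.1710 kN.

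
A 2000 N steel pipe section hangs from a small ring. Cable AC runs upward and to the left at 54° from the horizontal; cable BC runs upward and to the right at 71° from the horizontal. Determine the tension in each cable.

ΣF_x = 0: −T_AC·cos54° + T_BC·cos71° = 0 → T_BC = 1.80541·T_AC.
ΣF_y = 0: T_AC·sin54° + T_BC·sin71° = 2000.
Substitute: T_AC·(0.809017 + 1.80541·0.945519) = 2000 → T_AC = 794.892 ≈ 794.9 N.
Then T_BC = 1.80541 × 794.892 = 1435 N.

T_AC = 794.9 N, T_BC = 1435 N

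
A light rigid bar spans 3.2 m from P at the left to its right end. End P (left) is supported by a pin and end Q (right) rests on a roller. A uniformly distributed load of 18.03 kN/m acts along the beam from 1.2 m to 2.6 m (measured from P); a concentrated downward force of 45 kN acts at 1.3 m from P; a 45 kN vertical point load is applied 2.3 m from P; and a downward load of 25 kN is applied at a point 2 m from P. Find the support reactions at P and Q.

Resultant of the distributed load: 18.03 × 1.4 = 25.242 kN at 1.9 m from P.
Taking moments about P: Q_y·3.2 − (18.03·1.4)·1.9 − 45·1.3 − 45·2.3 − 25·2 = 0 → Q_y = 259.9598/3.2 = 81.2374 ≈ 81.24 kN.
ΣF_y = 0: P_y + 81.2374 − 18.03·1.4 − 45 − 45 − 25 = 0 → P_y = 59.00 kN.
ΣF_x = 0: no horizontal applied forces, so P_x = 0.

P_x = 0, P_y = 59.00 kN, Q_y = 81.24 kN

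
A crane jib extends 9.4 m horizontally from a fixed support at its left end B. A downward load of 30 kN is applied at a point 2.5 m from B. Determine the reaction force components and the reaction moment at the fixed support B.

B_x = 0, B_y = 30.00 kN, M_B = 75.00 kN·m

ΣF_x = 0: B_x = 0.
ΣF_y = 0: B_y − 30 = 0 → B_y = 30.00 kN.
ΣM about B: M_B − 30·2.5 = 0 → M_B = 75.00 kN·m.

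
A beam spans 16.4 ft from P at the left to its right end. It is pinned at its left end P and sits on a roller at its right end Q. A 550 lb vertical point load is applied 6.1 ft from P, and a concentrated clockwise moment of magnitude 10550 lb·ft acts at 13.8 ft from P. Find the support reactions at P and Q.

Moments about P: Q_y·16.4 − 550·6.1 − 10550 = 0 → Q_y = 13905/16.4 = 847.866 ≈ 847.9 lb.
ΣF_y = 0: P_y + 847.866 − 550 = 0 → P_y = -297.9 lb.
ΣF_x = 0: no horizontal applied forces, so P_x = 0.

P_x = 0, P_y = -297.9 lb, Q_y = 847.9 lb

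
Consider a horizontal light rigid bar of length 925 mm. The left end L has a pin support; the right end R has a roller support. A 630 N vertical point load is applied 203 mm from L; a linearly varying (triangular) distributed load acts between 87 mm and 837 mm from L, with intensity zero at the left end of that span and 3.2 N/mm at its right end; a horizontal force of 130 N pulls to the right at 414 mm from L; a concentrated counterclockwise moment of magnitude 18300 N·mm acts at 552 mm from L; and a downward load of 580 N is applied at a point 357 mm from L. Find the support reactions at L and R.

L_x = -130.0 N, L_y = 1306 N, R_y = 1104 N

Resultant of the triangular load: ½ × 3.2 × 750 = 1200 N, acting at 587 mm from L (one-third of the span from the peak).
ΣM about L: R_y·925 − 630·203 − (½·3.2·750)·587 + 18300 − 580·357 = 0 → R_y = 1021050/925 = 1103.84 ≈ 1104 N.
ΣF_y = 0: L_y + 1103.84 − 630 − ½·3.2·750 − 580 = 0 → L_y = 1306 N.
ΣF_x = 0: L_x + 130 = 0 → L_x = -130.0 N.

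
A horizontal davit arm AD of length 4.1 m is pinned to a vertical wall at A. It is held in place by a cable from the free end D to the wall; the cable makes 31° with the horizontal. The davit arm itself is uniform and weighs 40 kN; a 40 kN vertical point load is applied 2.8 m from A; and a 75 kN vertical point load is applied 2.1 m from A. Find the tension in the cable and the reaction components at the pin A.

T = 166.5 kN, A_x = 142.7 kN, A_y = 69.27 kN

ΣM about A: T·sin31°·4.1 − 40·2.05 − 40·2.8 − 75·2.1 = 0 → T = 351.5/(4.1·0.515038) = 166.457 ≈ 166.5 kN.
ΣF_x = 0: A_x − T·cos31° = 0 → A_x = 166.457 × 0.857167 = 142.7 kN.
ΣF_y = 0: A_y + T·sin31° − 40 − 40 − 75 = 0 → A_y = 155 − 166.457 × 0.515038 = 69.27 kN.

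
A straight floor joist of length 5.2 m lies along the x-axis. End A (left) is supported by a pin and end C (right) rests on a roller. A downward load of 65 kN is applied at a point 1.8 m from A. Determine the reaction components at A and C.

ΣM about A: C_y·5.2 − 65·1.8 = 0 → C_y = 117/5.2 = 22.50 kN.
ΣF_y = 0: A_y + 22.5 − 65 = 0 → A_y = 42.50 kN.
ΣF_x = 0: no horizontal applied forces, so A_x = 0.

A_x = 0, A_y = 42.50 kN, C_y = 22.50 kN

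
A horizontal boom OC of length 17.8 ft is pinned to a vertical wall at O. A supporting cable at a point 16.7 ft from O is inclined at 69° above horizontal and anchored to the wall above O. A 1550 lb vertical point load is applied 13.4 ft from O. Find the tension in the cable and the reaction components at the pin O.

T = 1332 lb, O_x = 477.4 lb, O_y = 306.3 lb

ΣM about O: T·sin69°·16.7 − 1550·13.4 = 0 → T = 20770/(16.7·0.93358) = 1332.2 ≈ 1332 lb.
ΣF_x = 0: O_x − T·cos69° = 0 → O_x = 1332.2 × 0.358368 = 477.4 lb.
ΣF_y = 0: O_y + T·sin69° − 1550 = 0 → O_y = 1550 − 1332.2 × 0.93358 = 306.3 lb.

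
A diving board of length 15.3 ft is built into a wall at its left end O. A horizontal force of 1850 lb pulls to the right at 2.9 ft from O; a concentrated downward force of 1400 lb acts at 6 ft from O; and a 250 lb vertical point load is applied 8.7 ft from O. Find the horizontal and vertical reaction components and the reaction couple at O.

O_x = -1850 lb, O_y = 1650 lb, M_O = 10580 lb·ft

ΣF_x = 0: O_x + 1850 = 0 → O_x = -1850 lb.
ΣF_y = 0: O_y − 1400 − 250 = 0 → O_y = 1650 lb.
ΣM about O: M_O − 1400·6 − 250·8.7 = 0 → M_O = 10580 lb·ft.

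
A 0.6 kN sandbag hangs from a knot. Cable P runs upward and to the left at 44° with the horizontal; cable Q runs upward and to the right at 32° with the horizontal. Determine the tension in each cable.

T_P = 0.5244 kN, T_Q = 0.4448 kN

ΣF_x = 0: −T_P·cos44° + T_Q·cos32° = 0 → T_Q = 0.84823·T_P.
ΣF_y = 0: T_P·sin44° + T_Q·sin32° = 0.6.
Substitute: T_P·(0.694658 + 0.84823·0.529919) = 0.6 → T_P = 0.524406 ≈ 0.5244 kN.
Then T_Q = 0.84823 × 0.524406 = 0.4448 kN.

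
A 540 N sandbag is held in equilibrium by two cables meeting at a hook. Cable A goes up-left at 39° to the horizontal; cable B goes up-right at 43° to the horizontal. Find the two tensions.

T_A = 398.8 N, T_B = 423.8 N

ΣF_x = 0: −T_A·cos39° + T_B·cos43° = 0 → T_B = 1.06261·T_A.
ΣF_y = 0: T_A·sin39° + T_B·sin43° = 540.
Substitute: T_A·(0.62932 + 1.06261·0.681998) = 540 → T_A = 398.813 ≈ 398.8 N.
Then T_B = 1.06261 × 398.813 = 423.8 N.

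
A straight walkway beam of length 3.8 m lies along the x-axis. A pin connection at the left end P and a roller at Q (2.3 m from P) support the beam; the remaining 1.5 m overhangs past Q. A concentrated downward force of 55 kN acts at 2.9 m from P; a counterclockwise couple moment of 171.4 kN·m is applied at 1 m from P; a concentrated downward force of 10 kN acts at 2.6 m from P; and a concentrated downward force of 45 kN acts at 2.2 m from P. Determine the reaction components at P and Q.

P_x = 0, P_y = 60.83 kN, Q_y = 49.17 kN

Taking moments about P: Q_y·2.3 − 55·2.9 + 171.4 − 10·2.6 − 45·2.2 = 0 → Q_y = 113.1/2.3 = 49.1739 ≈ 49.17 kN.
ΣF_y = 0: P_y + 49.1739 − 55 − 10 − 45 = 0 → P_y = 60.83 kN.
ΣF_x = 0: no horizontal applied forces, so P_x = 0.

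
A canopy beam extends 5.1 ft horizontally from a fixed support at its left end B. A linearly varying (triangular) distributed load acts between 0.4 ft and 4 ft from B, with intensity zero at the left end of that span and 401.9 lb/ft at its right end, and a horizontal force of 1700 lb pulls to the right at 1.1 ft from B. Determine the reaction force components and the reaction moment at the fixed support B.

B_x = -1700 lb, B_y = 723.4 lb, M_B = 2026 lb·ft

Resultant of the triangular load: ½ × 401.9 × 3.6 = 723.42 lb, acting at 2.8 ft from B (one-third of the span from the peak).
ΣF_x = 0: B_x + 1700 = 0 → B_x = -1700 lb.
ΣF_y = 0: B_y − ½·401.9·3.6 = 0 → B_y = 723.4 lb.
ΣM about B: M_B − (½·401.9·3.6)·2.8 = 0 → M_B = 2026 lb·ft.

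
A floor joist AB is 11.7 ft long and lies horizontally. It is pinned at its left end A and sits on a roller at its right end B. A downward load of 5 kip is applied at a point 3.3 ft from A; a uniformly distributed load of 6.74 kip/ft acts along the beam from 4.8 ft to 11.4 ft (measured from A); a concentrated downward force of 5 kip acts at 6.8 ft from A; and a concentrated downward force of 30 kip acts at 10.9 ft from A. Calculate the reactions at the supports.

Resultant of the distributed load: 6.74 × 6.6 = 44.484 kip at 8.1 ft from A.
ΣM about A: B_y·11.7 − 5·3.3 − (6.74·6.6)·8.1 − 5·6.8 − 30·10.9 = 0 → B_y = 737.8204/11.7 = 63.0616 ≈ 63.06 kip.
ΣF_y = 0: A_y + 63.0616 − 5 − 6.74·6.6 − 5 − 30 = 0 → A_y = 21.42 kip.
ΣF_x = 0: no horizontal applied forces, so A_x = 0.

A_x = 0, A_y = 21.42 kip, B_y = 63.06 kip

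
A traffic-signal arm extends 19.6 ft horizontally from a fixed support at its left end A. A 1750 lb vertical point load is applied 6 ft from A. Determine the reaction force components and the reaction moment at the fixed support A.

A_x = 0, A_y = 1750 lb, M_A = 10500 lb·ft

ΣF_x = 0: A_x = 0.
ΣF_y = 0: A_y − 1750 = 0 → A_y = 1750 lb.
ΣM about A: M_A − 1750·6 = 0 → M_A = 10500 lb·ft.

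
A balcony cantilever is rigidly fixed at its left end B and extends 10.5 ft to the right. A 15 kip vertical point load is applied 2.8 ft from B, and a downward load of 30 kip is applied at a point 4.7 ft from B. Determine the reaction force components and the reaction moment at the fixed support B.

B_x = 0, B_y = 45.00 kip, M_B = 183.0 kip·ft

ΣF_x = 0: B_x = 0.
ΣF_y = 0: B_y − 15 − 30 = 0 → B_y = 45.00 kip.
ΣM about B: M_B − 15·2.8 − 30·4.7 = 0 → M_B = 183.0 kip·ft.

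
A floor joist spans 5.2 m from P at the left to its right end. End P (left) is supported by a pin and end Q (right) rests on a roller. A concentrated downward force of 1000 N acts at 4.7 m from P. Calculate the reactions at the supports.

Taking moments about P: Q_y·5.2 − 1000·4.7 = 0 → Q_y = 4700/5.2 = 903.846 ≈ 903.8 N.
ΣF_y = 0: P_y + 903.846 − 1000 = 0 → P_y = 96.15 N.
ΣF_x = 0: no horizontal applied forces, so P_x = 0.

P_x = 0, P_y = 96.15 N, Q_y = 903.8 N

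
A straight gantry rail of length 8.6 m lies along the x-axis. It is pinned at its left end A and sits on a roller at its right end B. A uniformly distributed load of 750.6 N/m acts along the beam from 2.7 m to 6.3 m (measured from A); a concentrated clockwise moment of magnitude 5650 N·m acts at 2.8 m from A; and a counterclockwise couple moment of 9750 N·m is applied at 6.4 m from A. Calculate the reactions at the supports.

Resultant of the distributed load: 750.6 × 3.6 = 2702.16 N at 4.5 m from A.
Moments about A: B_y·8.6 − (750.6·3.6)·4.5 − 5650 + 9750 = 0 → B_y = 8059.72/8.6 = 937.177 ≈ 937.2 N.
ΣF_y = 0: A_y + 937.177 − 750.6·3.6 = 0 → A_y = 1765 N.
ΣF_x = 0: no horizontal applied forces, so A_x = 0.

A_x = 0, A_y = 1765 N, B_y = 937.2 N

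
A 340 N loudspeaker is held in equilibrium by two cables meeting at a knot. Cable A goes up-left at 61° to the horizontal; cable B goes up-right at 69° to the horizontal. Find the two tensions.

ΣF_x = 0: −T_A·cos61° + T_B·cos69° = 0 → T_B = 1.35283·T_A.
ΣF_y = 0: T_A·sin61° + T_B·sin69° = 340.
Substitute: T_A·(0.87462 + 1.35283·0.93358) = 340 → T_A = 159.057 ≈ 159.1 N.
Then T_B = 1.35283 × 159.057 = 215.2 N.

T_A = 159.1 N, T_B = 215.2 N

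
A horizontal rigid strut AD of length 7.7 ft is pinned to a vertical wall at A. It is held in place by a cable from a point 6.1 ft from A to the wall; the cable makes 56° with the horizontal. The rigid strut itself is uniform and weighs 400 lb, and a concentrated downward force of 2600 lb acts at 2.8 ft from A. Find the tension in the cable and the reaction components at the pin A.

ΣM about A: T·sin56°·6.1 − 400·3.85 − 2600·2.8 = 0 → T = 8820/(6.1·0.829038) = 1744.07 ≈ 1744 lb.
ΣF_x = 0: A_x − T·cos56° = 0 → A_x = 1744.07 × 0.559193 = 975.3 lb.
ΣF_y = 0: A_y + T·sin56° − 400 − 2600 = 0 → A_y = 3000 − 1744.07 × 0.829038 = 1554 lb.

T = 1744 lb, A_x = 975.3 lb, A_y = 1554 lb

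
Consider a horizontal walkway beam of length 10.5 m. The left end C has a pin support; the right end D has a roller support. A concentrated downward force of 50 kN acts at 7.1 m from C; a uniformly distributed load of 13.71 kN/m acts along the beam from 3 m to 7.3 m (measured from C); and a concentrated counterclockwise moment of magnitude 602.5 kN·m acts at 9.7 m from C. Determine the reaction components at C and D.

C_x = 0, C_y = 103.6 kN, D_y = 5.344 kN

Resultant of the distributed load: 13.71 × 4.3 = 58.953 kN at 5.15 m from C.
Taking moments about C: D_y·10.5 − 50·7.1 − (13.71·4.3)·5.15 + 602.5 = 0 → D_y = 56.10795/10.5 = 5.34361 ≈ 5.344 kN.
ΣF_y = 0: C_y + 5.34361 − 50 − 13.71·4.3 = 0 → C_y = 103.6 kN.
ΣF_x = 0: no horizontal applied forces, so C_x = 0.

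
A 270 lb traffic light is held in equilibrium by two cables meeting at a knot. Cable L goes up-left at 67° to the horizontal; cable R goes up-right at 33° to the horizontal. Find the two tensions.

T_L = 229.9 lb, T_R = 107.1 lb

ΣF_x = 0: −T_L·cos67° + T_R·cos33° = 0 → T_R = 0.465893·T_L.
ΣF_y = 0: T_L·sin67° + T_R·sin33° = 270.
Substitute: T_L·(0.920505 + 0.465893·0.544639) = 270 → T_L = 229.934 ≈ 229.9 lb.
Then T_R = 0.465893 × 229.934 = 107.1 lb.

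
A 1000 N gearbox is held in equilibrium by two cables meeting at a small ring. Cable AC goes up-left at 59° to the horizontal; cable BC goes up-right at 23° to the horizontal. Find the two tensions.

ΣF_x = 0: −T_AC·cos59° + T_BC·cos23° = 0 → T_BC = 0.559517·T_AC.
ΣF_y = 0: T_AC·sin59° + T_BC·sin23° = 1000.
Substitute: T_AC·(0.857167 + 0.559517·0.390731) = 1000 → T_AC = 929.551 ≈ 929.6 N.
Then T_BC = 0.559517 × 929.551 = 520.1 N.

T_AC = 929.6 N, T_BC = 520.1 N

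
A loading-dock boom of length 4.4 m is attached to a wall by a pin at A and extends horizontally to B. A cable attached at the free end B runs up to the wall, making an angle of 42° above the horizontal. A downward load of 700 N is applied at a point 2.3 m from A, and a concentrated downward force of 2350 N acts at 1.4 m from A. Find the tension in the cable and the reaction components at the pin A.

T = 1664 N, A_x = 1237 N, A_y = 1936 N

ΣM about A: T·sin42°·4.4 − 700·2.3 − 2350·1.4 = 0 → T = 4900/(4.4·0.669131) = 1664.3 ≈ 1664 N.
ΣF_x = 0: A_x − T·cos42° = 0 → A_x = 1664.3 × 0.743145 = 1237 N.
ΣF_y = 0: A_y + T·sin42° − 700 − 2350 = 0 → A_y = 3050 − 1664.3 × 0.669131 = 1936 N.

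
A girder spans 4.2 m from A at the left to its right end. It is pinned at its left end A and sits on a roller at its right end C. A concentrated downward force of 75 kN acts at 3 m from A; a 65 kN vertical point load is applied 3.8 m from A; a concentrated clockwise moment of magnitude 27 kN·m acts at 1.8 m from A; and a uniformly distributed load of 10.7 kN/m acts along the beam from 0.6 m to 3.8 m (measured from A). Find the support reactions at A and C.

A_x = 0, A_y = 37.50 kN, C_y = 136.7 kN

Resultant of the distributed load: 10.7 × 3.2 = 34.24 kN at 2.2 m from A.
Moments about A: C_y·4.2 − 75·3 − 65·3.8 − 27 − (10.7·3.2)·2.2 = 0 → C_y = 574.328/4.2 = 136.745 ≈ 136.7 kN.
ΣF_y = 0: A_y + 136.745 − 75 − 65 − 10.7·3.2 = 0 → A_y = 37.50 kN.
ΣF_x = 0: no horizontal applied forces, so A_x = 0.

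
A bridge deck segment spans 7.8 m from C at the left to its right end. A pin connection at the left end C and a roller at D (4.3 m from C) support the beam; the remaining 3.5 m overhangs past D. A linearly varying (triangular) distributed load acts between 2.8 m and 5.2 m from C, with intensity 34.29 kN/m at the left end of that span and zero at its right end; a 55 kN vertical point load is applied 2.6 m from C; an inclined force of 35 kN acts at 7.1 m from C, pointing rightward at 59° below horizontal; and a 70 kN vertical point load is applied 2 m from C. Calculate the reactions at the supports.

Resultant of the triangular load: ½ × 34.29 × 2.4 = 41.148 kN, acting at 3.6 m from C (one-third of the span from the peak).
Moments about C: D_y·4.3 − (½·34.29·2.4)·3.6 − 55·2.6 − 35·sin59°·7.1 − 70·2 = 0 → D_y = 644.139/4.3 = 149.8 kN.
ΣF_y = 0: C_y + 149.8 − ½·34.29·2.4 − 55 − 35·sin59° − 70 = 0 → C_y = 46.35 kN.
ΣF_x = 0: C_x + 35·cos59° = 0 → C_x = -18.03 kN.

C_x = -18.03 kN, C_y = 46.35 kN, D_y = 149.8 kN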